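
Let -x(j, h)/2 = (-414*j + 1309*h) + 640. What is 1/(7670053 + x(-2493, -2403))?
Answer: 1/11895623 ≈ 8.4064e-8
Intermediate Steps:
x(j, h) = -1280 - 2618*h + 828*j (x(j, h) = -2*((-414*j + 1309*h) + 640) = -2*(640 - 414*j + 1309*h) = -1280 - 2618*h + 828*j)
1/(7670053 + x(-2493, -2403)) = 1/(7670053 + (-1280 - 2618*(-2403) + 828*(-2493))) = 1/(7670053 + (-1280 + 6291054 - 2064204)) = 1/(7670053 + 4225570) = 1/11895623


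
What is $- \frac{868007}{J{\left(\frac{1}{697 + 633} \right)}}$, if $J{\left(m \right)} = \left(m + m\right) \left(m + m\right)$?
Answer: $-383854395575$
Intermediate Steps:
$J{\left(m \right)} = 4 m^{2}$ ($J{\left(m \right)} = 2 m 2 m = 4 m^{2}$)
$- \frac{868007}{J{\left(\frac{1}{697 + 633} \right)}} = - \frac{868007}{4 \left(\frac{1}{697 + 633}\right)^{2}} = - \frac{868007}{4 \left(\frac{1}{1330}\right)^{2}} = - \frac{868007}{4 \cdot \frac{1}{1768900}} = - 868007 \frac{1}{\frac{1}{442225}} = \left(-868007\right) 442225 = -383854395575$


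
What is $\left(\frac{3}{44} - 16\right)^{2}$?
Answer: $\frac{491401}{1936} \approx 253.82$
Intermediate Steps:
$\left(\frac{3}{44} - 16\right)^{2} = \left(- \frac{701}{44}\right)^{2} = \frac{491401}{1936}$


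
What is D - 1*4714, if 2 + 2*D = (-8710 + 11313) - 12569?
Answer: -9698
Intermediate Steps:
D = -4984 (D = -1 + ((-8710 + 11313) - 12569)/2 = -1 + (2603 - 12569)/2 = -1 + (½)*(-9966) = -1 - 4983 = -4984)
D - 1*4714 = -4984 - 1*4714 = -4984 - 4714 = -9698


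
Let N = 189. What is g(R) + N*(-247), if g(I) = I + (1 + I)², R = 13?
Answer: -46474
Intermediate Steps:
g(R) + N*(-247) = (13 + (1 + 13)²) + 189*(-247) = (13 + 14²) - 46683 = (13 + 196) - 46683 = 209 - 46683 = -46474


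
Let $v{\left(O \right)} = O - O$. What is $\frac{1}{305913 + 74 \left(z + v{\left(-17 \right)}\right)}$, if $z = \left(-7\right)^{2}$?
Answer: $\frac{1}{309539} \approx 3.2306 \cdot 10^{-6}$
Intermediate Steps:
$v{\left(O \right)} = 0$
$z = 49$
$\frac{1}{305913 + 74 \left(z + v{\left(-17 \right)}\right)} = \frac{1}{305913 + 74 \left(49 + 0\right)} = \frac{1}{305913 + 74 \cdot 49} = \frac{1}{305913 + 3626} = \frac{1}{309539}$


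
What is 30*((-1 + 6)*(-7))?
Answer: -1050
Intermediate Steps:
30*((-1 + 6)*(-7)) = 30*(5*(-7)) = 30*(-35) = -1050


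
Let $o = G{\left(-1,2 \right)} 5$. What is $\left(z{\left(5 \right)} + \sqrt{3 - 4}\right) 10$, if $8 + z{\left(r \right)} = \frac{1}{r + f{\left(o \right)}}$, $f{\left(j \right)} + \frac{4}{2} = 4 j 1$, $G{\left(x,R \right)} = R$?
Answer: $- \frac{3430}{43} + 10 i \approx -79.767 + 10.0 i$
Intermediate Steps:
$o = 10$ ($o = 2 \cdot 5 = 10$)
$f{\left(j \right)} = -2 + 4 j$ ($f{\left(j \right)} = -2 + 4 j 1 = -2 + 4 j$)
$z{\left(r \right)} = -8 + \frac{1}{38 + r}$ ($z{\left(r \right)} = -8 + \frac{1}{r + \left(-2 + 4 \cdot 10\right)} = -8 + \frac{1}{r + \left(-2 + 40\right)} = -8 + \frac{1}{r + 38} = -8 + \frac{1}{38 + r}$)
$\left(z{\left(5 \right)} + \sqrt{3 - 4}\right) 10 = \left(\frac{-303 - 40}{38 + 5} + \sqrt{3 - 4}\right) 10 = \left(\frac{-303 - 40}{43} + \sqrt{-1}\right) 10 = \left(\frac{1}{43} \left(-343\right) + i\right) 10 = \left(- \frac{343}{43} + i\right) 10 = - \frac{3430}{43} + 10 i$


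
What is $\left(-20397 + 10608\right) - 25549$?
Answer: $-35338$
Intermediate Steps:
$\left(-20397 + 10608\right) - 25549 = -9789 - 25549 = -35338$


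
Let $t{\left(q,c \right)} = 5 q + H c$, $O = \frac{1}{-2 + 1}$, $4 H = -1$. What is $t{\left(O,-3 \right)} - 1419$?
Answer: $- \frac{5693}{4} \approx -1423.3$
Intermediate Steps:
$H = - \frac{1}{4}$ ($H = \frac{1}{4} \left(-1\right) = - \frac{1}{4} \approx -0.25$)
$O = -1$ ($O = \frac{1}{-1} = -1$)
$t{\left(q,c \right)} = 5 q - \frac{c}{4}$
$t{\left(O,-3 \right)} - 1419 = \left(5 \left(-1\right) - - \frac{3}{4}\right) - 1419 = \left(-5 + \frac{3}{4}\right) - 1419 = - \frac{17}{4} - 1419 = - \frac{5693}{4}$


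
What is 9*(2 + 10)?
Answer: 108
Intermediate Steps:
9*(2 + 10) = 9*12 = 108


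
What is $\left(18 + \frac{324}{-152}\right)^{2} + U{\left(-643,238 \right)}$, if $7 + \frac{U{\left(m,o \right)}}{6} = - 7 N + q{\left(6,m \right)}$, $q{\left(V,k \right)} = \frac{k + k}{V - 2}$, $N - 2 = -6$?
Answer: $- \frac{2239923}{1444} \approx -1551.2$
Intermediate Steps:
$N = -4$ ($N = 2 - 6 = -4$)
$q{\left(V,k \right)} = \frac{2 k}{-2 + V}$
$U{\left(m,o \right)} = 126 + 3 m$ ($U{\left(m,o \right)} = -42 + 6 \left(\left(-7\right) \left(-4\right) + \frac{2 m}{-2 + 6}\right) = -42 + 6 \left(28 + \frac{2 m}{4}\right) = -42 + 6 \left(28 + 2 m \frac{1}{4}\right) = -42 + 6 \left(28 + \frac{m}{2}\right) = -42 + \left(168 + 3 m\right) = 126 + 3 m$)
$\left(18 + \frac{324}{-152}\right)^{2} + U{\left(-643,238 \right)} = \left(18 + \frac{324}{-152}\right)^{2} + \left(126 + 3 \left(-643\right)\right) = \left(18 + 324 \left(- \frac{1}{152}\right)\right)^{2} + \left(126 - 1929\right) = \left(18 - \frac{81}{38}\right)^{2} - 1803 = \left(\frac{603}{38}\right)^{2} - 1803 = \frac{363609}{1444} - 1803 = - \frac{2239923}{1444}$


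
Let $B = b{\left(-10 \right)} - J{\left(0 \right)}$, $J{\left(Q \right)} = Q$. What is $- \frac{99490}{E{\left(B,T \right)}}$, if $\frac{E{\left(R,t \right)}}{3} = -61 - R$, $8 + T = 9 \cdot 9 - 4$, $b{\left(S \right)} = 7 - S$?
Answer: $\frac{49745}{117} \approx 425.17$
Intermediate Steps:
$T = 69$ ($T = -8 + \left(9 \cdot 9 - 4\right) = -8 + \left(81 - 4\right) = -8 + 77 = 69$)
$B = 17$ ($B = \left(7 - -10\right) - 0 = \left(7 + 10\right) + 0 = 17 + 0 = 17$)
$E{\left(R,t \right)} = -183 - 3 R$ ($E{\left(R,t \right)} = 3 \left(-61 - R\right) = -183 - 3 R$)
$- \frac{99490}{E{\left(B,T \right)}} = - \frac{99490}{-183 - 51} = - \frac{99490}{-234} = \left(-99490\right) \left(- \frac{1}{234}\right) = \frac{49745}{117}$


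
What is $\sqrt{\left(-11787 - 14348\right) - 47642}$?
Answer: $i \sqrt{73777} \approx 271.62 i$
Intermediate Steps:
$\sqrt{\left(-11787 - 14348\right) - 47642} = \sqrt{-26135 - 47642} = \sqrt{-73777} = i \sqrt{73777}$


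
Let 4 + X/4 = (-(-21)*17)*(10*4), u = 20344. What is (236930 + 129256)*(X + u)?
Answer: 28360373328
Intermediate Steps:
X = 57104 (X = -16 + 4*((-(-21)*17)*(10*4)) = -16 + 4*(-7*(-51)*40) = -16 + 4*(357*40) = -16 + 4*14280 = -16 + 57120 = 57104)
(236930 + 129256)*(X + u) = (236930 + 129256)*(57104 + 20344) = 366186*77448 = 28360373328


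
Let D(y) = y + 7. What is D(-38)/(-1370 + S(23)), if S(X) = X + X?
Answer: 31/1324 ≈ 0.023414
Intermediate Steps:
D(y) = 7 + y
S(X) = 2*X
D(-38)/(-1370 + S(23)) = (7 - 38)/(-1370 + 2*23) = -31/(-1370 + 46) = -31/(-1324) = -31*(-1/1324) = 31/1324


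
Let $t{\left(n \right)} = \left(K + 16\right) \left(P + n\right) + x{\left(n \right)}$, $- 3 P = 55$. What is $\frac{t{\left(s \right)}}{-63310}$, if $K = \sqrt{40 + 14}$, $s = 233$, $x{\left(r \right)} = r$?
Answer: $- \frac{11003}{189930} - \frac{322 \sqrt{6}}{31655} \approx -0.082849$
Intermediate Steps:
$P = - \frac{55}{3}$ ($P = \left(- \frac{1}{3}\right) 55 = - \frac{55}{3} \approx -18.333$)
$K = 3 \sqrt{6}$ ($K = \sqrt{54} = 3 \sqrt{6} \approx 7.3485$)
$t{\left(n \right)} = n + \left(16 + 3 \sqrt{6}\right) \left(- \frac{55}{3} + n\right)$ ($t{\left(n \right)} = \left(3 \sqrt{6} + 16\right) \left(- \frac{55}{3} + n\right) + n = \left(16 + 3 \sqrt{6}\right) \left(- \frac{55}{3} + n\right) + n = n + \left(16 + 3 \sqrt{6}\right) \left(- \frac{55}{3} + n\right)$)
$\frac{t{\left(s \right)}}{-63310} = \frac{- \frac{880}{3} - 55 \sqrt{6} + 17 \cdot 233 + 3 \cdot 233 \sqrt{6}}{-63310} = \left(- \frac{880}{3} - 55 \sqrt{6} + 3961 + 699 \sqrt{6}\right) \left(- \frac{1}{63310}\right) = \left(\frac{11003}{3} + 644 \sqrt{6}\right) \left(- \frac{1}{63310}\right) = - \frac{11003}{189930} - \frac{322 \sqrt{6}}{31655}$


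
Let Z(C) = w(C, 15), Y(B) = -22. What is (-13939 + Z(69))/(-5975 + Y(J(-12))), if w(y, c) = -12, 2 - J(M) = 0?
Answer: 13951/5997 ≈ 2.3263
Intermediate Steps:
J(M) = 2 (J(M) = 2 - 1*0 = 2 + 0 = 2)
Z(C) = -12
(-13939 + Z(69))/(-5975 + Y(J(-12))) = (-13939 - 12)/(-5975 - 22) = -13951/(-5997) = -13951*(-1/5997) = 13951/5997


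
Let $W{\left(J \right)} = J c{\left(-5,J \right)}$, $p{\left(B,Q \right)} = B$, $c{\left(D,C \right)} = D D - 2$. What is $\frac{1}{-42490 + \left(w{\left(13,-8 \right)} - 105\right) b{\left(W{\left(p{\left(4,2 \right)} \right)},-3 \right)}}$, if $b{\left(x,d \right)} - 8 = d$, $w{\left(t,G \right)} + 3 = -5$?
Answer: $- \frac{1}{43055} \approx -2.3226 \cdot 10^{-5}$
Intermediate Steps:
$c{\left(D,C \right)} = -2 + D^{2}$ ($c{\left(D,C \right)} = D^{2} - 2 = -2 + D^{2}$)
$W{\left(J \right)} = 23 J$ ($W{\left(J \right)} = J \left(-2 + \left(-5\right)^{2}\right) = J \left(-2 + 25\right) = J 23 = 23 J$)
$w{\left(t,G \right)} = -8$ ($w{\left(t,G \right)} = -3 - 5 = -8$)
$b{\left(x,d \right)} = 8 + d$
$\frac{1}{-42490 + \left(w{\left(13,-8 \right)} - 105\right) b{\left(W{\left(p{\left(4,2 \right)} \right)},-3 \right)}} = \frac{1}{-42490 + \left(-8 - 105\right) \left(8 - 3\right)} = \frac{1}{-42490 - 565} = \frac{1}{-43055} = - \frac{1}{43055}$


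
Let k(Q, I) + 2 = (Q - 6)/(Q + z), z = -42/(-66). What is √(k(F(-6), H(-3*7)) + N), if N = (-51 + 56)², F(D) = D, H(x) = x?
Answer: √87851/59 ≈ 5.0237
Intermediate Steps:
z = 7/11 (z = -42*(-1/66) = 7/11 ≈ 0.63636)
N = 25 (N = 5² = 25)
k(Q, I) = -2 + (-6 + Q)/(7/11 + Q) (k(Q, I) = -2 + (Q - 6)/(Q + 7/11) = -2 + (-6 + Q)/(7/11 + Q))
√(k(F(-6), H(-3*7)) + N) = √((-80 - 11*(-6))/(7 + 11*(-6)) + 25) = √((-80 + 66)/(7 - 66) + 25) = √(-14/(-59) + 25) = √(-1/59*(-14) + 25) = √(14/59 + 25) = √(1489/59) = √87851/59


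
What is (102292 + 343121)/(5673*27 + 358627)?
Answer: 445413/511798 ≈ 0.87029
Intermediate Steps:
(102292 + 343121)/(5673*27 + 358627) = 445413/(153171 + 358627) = 445413/511798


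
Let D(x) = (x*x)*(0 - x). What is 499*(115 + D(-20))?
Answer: 4049385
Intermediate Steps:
D(x) = -x**3 (D(x) = x**2*(-x) = -x**3)
499*(115 + D(-20)) = 499*(115 - 1*(-20)**3) = 499*(115 - 1*(-8000)) = 499*(115 + 8000) = 499*8115 = 4049385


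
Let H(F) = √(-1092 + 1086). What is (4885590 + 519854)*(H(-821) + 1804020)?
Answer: 9751529084880 + 5405444*I*√6 ≈ 9.7515e+12 + 1.3241e+7*I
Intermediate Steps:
H(F) = I*√6 (H(F) = √(-6) = I*√6)
(4885590 + 519854)*(H(-821) + 1804020) = (4885590 + 519854)*(I*√6 + 1804020) = 5405444*(1804020 + I*√6) = 9751529084880 + 5405444*I*√6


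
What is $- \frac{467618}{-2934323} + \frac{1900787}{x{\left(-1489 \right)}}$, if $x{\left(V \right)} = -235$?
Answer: $- \frac{5577413121971}{689565905} \approx -8088.3$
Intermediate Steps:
$- \frac{467618}{-2934323} + \frac{1900787}{x{\left(-1489 \right)}} = - \frac{467618}{-2934323} + \frac{1900787}{-235} = \left(-467618\right) \left(- \frac{1}{2934323}\right) + 1900787 \left(- \frac{1}{235}\right) = \frac{467618}{2934323} - \frac{1900787}{235} = - \frac{5577413121971}{689565905}$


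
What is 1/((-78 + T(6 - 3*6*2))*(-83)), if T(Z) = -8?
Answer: 1/7138 ≈ 0.00014010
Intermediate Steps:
1/((-78 + T(6 - 3*6*2))*(-83)) = 1/((-78 - 8)*(-83)) = 1/(-86*(-83)) = 1/7138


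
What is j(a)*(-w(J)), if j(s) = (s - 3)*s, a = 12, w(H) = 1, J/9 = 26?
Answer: -108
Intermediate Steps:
J = 234 (J = 9*26 = 234)
j(s) = s*(-3 + s) (j(s) = (-3 + s)*s = s*(-3 + s))
j(a)*(-w(J)) = (12*(-3 + 12))*(-1*1) = (12*9)*(-1) = 108*(-1) = -108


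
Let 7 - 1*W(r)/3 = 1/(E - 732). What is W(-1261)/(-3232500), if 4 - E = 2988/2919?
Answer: -4966353/764313850000 ≈ -6.4978e-6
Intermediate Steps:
E = 2896/973 (E = 4 - 2988/2919 = 4 - 1*996/973 = 4 - 996/973 = 2896/973 ≈ 2.9764)
W(r) = 14899059/709340 (W(r) = 21 - 3/(2896/973 - 732) = 21 - 3/(-709340/973) = 21 - 3*(-973/709340) = 21 + 2919/709340 = 14899059/709340)
W(-1261)/(-3232500) = (14899059/709340)/(-3232500) = (14899059/709340)*(-1/3232500) = -4966353/764313850000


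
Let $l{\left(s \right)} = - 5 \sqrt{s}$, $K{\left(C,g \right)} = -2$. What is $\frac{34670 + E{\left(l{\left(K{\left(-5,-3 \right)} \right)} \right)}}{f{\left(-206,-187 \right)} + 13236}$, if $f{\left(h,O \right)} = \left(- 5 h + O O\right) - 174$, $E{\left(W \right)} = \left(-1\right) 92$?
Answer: $\frac{34578}{49061} \approx 0.7048$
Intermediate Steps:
$E{\left(W \right)} = -92$
$f{\left(h,O \right)} = -174 + O^{2} - 5 h$ ($f{\left(h,O \right)} = \left(- 5 h + O^{2}\right) - 174 = \left(O^{2} - 5 h\right) - 174 = -174 + O^{2} - 5 h$)
$\frac{34670 + E{\left(l{\left(K{\left(-5,-3 \right)} \right)} \right)}}{f{\left(-206,-187 \right)} + 13236} = \frac{34670 - 92}{\left(-174 + \left(-187\right)^{2} - -1030\right) + 13236} = \frac{34578}{\left(-174 + 34969 + 1030\right) + 13236} = \frac{34578}{35825 + 13236} = \frac{34578}{49061}$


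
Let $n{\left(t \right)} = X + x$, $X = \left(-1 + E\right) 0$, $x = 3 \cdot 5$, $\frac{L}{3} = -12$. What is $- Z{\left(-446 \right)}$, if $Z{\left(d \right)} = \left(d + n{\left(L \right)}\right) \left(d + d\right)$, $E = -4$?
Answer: $-384452$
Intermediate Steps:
$L = -36$ ($L = 3 \left(-12\right) = -36$)
$x = 15$
$X = 0$ ($X = \left(-1 - 4\right) 0 = \left(-5\right) 0 = 0$)
$n{\left(t \right)} = 15$ ($n{\left(t \right)} = 0 + 15 = 15$)
$Z{\left(d \right)} = 2 d \left(15 + d\right)$ ($Z{\left(d \right)} = \left(d + 15\right) \left(d + d\right) = \left(15 + d\right) 2 d = 2 d \left(15 + d\right)$)
$- Z{\left(-446 \right)} = - 2 \left(-446\right) \left(15 - 446\right) = - 2 \left(-446\right) \left(-431\right) = \left(-1\right) 384452 = -384452$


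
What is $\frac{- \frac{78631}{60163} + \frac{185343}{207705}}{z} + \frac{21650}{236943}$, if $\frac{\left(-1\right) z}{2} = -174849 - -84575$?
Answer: $\frac{8140758138374902487}{89096726864983746510} \approx 0.09137$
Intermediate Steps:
$z = 180548$ ($z = - 2 \left(-174849 - -84575\right) = - 2 \left(-174849 + 84575\right) = \left(-2\right) \left(-90274\right) = 180548$)
$\frac{- \frac{78631}{60163} + \frac{185343}{207705}}{z} + \frac{21650}{236943} = \frac{- \frac{78631}{60163} + \frac{185343}{207705}}{180548} + \frac{21650}{236943} = \left(\left(-78631\right) \frac{1}{60163} + 185343 \cdot \frac{1}{207705}\right) \frac{1}{180548} + 21650 \cdot \frac{1}{236943} = \left(- \frac{78631}{60163} + \frac{61781}{69235}\right) \frac{1}{180548} + \frac{21650}{236943} = \left(- \frac{1727086982}{4165385305}\right) \frac{1}{180548} + \frac{21650}{236943} = - \frac{863543491}{376025993023570} + \frac{21650}{236943} = \frac{8140758138374902487}{89096726864983746510}$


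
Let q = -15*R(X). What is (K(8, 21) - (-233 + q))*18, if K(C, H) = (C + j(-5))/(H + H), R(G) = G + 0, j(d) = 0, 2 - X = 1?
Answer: 31272/7 ≈ 4467.4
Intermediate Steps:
X = 1 (X = 2 - 1*1 = 2 - 1 = 1)
R(G) = G
q = -15 (q = -15*1 = -15)
K(C, H) = C/(2*H) (K(C, H) = (C + 0)/(H + H) = C/((2*H)) = C*(1/(2*H)) = C/(2*H))
(K(8, 21) - (-233 + q))*18 = ((½)*8/21 - (-233 - 15))*18 = ((½)*8*(1/21) - 1*(-248))*18 = (4/21 + 248)*18 = (5212/21)*18 = 31272/7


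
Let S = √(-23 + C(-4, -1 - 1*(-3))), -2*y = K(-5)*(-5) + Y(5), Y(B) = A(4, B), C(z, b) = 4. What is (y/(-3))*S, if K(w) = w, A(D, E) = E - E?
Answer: 25*I*√19/6 ≈ 18.162*I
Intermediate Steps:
A(D, E) = 0
Y(B) = 0
y = -25/2 (y = -(-5*(-5) + 0)/2 = -(25 + 0)/2 = -½*25 = -25/2 ≈ -12.500)
S = I*√19 (S = √(-23 + 4) = √(-19) = I*√19 ≈ 4.3589*I)
(y/(-3))*S = (-25/2/(-3))*(I*√19) = (-25/2*(-⅓))*(I*√19) = 25*(I*√19)/6 = 25*I*√19/6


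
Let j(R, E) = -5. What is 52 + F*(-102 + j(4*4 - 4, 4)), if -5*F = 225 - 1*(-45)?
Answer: 5830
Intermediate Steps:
F = -54 (F = -(225 - 1*(-45))/5 = -(225 + 45)/5 = -⅕*270 = -54)
52 + F*(-102 + j(4*4 - 4, 4)) = 52 - 54*(-102 - 5) = 52 - 54*(-107) = 52 + 5778 = 5830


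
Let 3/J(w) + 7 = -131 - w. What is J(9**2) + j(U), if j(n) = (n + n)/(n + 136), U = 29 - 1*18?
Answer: 1459/10731 ≈ 0.13596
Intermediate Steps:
J(w) = 3/(-138 - w) (J(w) = 3/(-7 + (-131 - w)) = 3/(-138 - w))
U = 11 (U = 29 - 18 = 11)
j(n) = 2*n/(136 + n) (j(n) = (2*n)/(136 + n) = 2*n/(136 + n))
J(9**2) + j(U) = -3/(138 + 9**2) + 2*11/(136 + 11) = -3/(138 + 81) + 2*11/147 = -3/219 + 2*11*(1/147) = -3*1/219 + 22/147 = -1/73 + 22/147 = 1459/10731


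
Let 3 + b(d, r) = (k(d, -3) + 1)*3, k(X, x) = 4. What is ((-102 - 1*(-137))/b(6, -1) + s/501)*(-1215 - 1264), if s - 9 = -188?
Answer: -12714791/2004 ≈ -6344.7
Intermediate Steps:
s = -179 (s = 9 - 188 = -179)
b(d, r) = 12 (b(d, r) = -3 + (4 + 1)*3 = -3 + 5*3 = -3 + 15 = 12)
((-102 - 1*(-137))/b(6, -1) + s/501)*(-1215 - 1264) = ((-102 - 1*(-137))/12 - 179/501)*(-1215 - 1264) = ((-102 + 137)*(1/12) - 179*1/501)*(-2479) = (35*(1/12) - 179/501)*(-2479) = (35/12 - 179/501)*(-2479) = (5129/2004)*(-2479) = -12714791/2004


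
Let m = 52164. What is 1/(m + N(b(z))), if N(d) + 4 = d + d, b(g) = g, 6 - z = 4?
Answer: 1/52164 ≈ 1.9170e-5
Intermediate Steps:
z = 2 (z = 6 - 1*4 = 6 - 4 = 2)
N(d) = -4 + 2*d (N(d) = -4 + (d + d) = -4 + 2*d)
1/(m + N(b(z))) = 1/(52164 + (-4 + 2*2)) = 1/(52164 + (-4 + 4)) = 1/(52164 + 0) = 1/52164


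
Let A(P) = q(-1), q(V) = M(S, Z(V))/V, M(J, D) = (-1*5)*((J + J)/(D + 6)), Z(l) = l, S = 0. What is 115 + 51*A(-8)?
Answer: 115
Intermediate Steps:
M(J, D) = -10*J/(6 + D) (M(J, D) = -5*2*J/(6 + D) = -10*J/(6 + D))
q(V) = 0 (q(V) = (-10*0/(6 + V))/V = 0/V = 0)
A(P) = 0
115 + 51*A(-8) = 115 + 51*0 = 115 + 0 = 115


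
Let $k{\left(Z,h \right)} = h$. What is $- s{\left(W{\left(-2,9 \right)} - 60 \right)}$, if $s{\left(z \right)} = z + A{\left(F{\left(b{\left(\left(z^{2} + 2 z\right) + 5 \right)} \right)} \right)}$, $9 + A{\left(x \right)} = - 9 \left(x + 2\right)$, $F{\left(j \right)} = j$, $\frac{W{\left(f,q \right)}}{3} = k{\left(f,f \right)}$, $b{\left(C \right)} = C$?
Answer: $38154$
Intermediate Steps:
$W{\left(f,q \right)} = 3 f$
$A{\left(x \right)} = -27 - 9 x$ ($A{\left(x \right)} = -9 - 9 \left(x + 2\right) = -9 - 9 \left(2 + x\right) = -9 - \left(18 + 9 x\right) = -27 - 9 x$)
$s{\left(z \right)} = -72 - 17 z - 9 z^{2}$ ($s{\left(z \right)} = z - \left(27 + 9 \left(\left(z^{2} + 2 z\right) + 5\right)\right) = z - \left(27 + 9 \left(5 + z^{2} + 2 z\right)\right) = z - \left(72 + 9 z^{2} + 18 z\right) = -72 - 17 z - 9 z^{2}$)
$- s{\left(W{\left(-2,9 \right)} - 60 \right)} = - (-72 - 17 \left(3 \left(-2\right) - 60\right) - 9 \left(3 \left(-2\right) - 60\right)^{2}) = - (-72 - 17 \left(-6 - 60\right) - 9 \left(-6 - 60\right)^{2}) = - (-72 - -1122 - 9 \left(-66\right)^{2}) = - (-72 + 1122 - 39204) = \left(-1\right) \left(-38154\right) = 38154$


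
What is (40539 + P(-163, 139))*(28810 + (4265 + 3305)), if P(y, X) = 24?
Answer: 1475681940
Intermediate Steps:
(40539 + P(-163, 139))*(28810 + (4265 + 3305)) = (40539 + 24)*(28810 + (4265 + 3305)) = 40563*(28810 + 7570) = 40563*36380 = 1475681940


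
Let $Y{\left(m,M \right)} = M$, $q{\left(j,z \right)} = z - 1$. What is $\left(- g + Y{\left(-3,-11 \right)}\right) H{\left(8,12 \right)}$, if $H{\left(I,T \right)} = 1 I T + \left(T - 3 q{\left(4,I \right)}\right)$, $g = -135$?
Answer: $10788$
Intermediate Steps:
$q{\left(j,z \right)} = -1 + z$
$H{\left(I,T \right)} = 3 + T - 3 I + I T$ ($H{\left(I,T \right)} = 1 I T + \left(T - 3 \left(-1 + I\right)\right) = I T - \left(-3 - T + 3 I\right) = I T + \left(3 + T - 3 I\right) = 3 + T - 3 I + I T$)
$\left(- g + Y{\left(-3,-11 \right)}\right) H{\left(8,12 \right)} = \left(\left(-1\right) \left(-135\right) - 11\right) \left(3 + 12 - 24 + 8 \cdot 12\right) = \left(135 - 11\right) \left(3 + 12 - 24 + 96\right) = 124 \cdot 87 = 10788$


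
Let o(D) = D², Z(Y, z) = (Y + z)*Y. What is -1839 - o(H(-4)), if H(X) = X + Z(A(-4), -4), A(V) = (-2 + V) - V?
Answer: -1903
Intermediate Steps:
A(V) = -2
Z(Y, z) = Y*(Y + z)
H(X) = 12 + X (H(X) = X - 2*(-2 - 4) = X - 2*(-6) = X + 12 = 12 + X)
-1839 - o(H(-4)) = -1839 - (12 - 4)² = -1839 - 1*8² = -1839 - 1*64 = -1839 - 64 = -1903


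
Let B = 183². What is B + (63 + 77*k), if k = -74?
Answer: 27854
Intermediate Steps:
B = 33489
B + (63 + 77*k) = 33489 + (63 + 77*(-74)) = 33489 + (63 - 5698) = 33489 - 5635 = 27854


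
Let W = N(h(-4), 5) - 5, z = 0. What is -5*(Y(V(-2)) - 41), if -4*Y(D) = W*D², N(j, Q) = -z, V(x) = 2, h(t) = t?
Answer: 180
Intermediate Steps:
N(j, Q) = 0 (N(j, Q) = -1*0 = 0)
W = -5 (W = 0 - 5 = -5)
Y(D) = 5*D²/4 (Y(D) = -(-5)*D²/4 = 5*D²/4)
-5*(Y(V(-2)) - 41) = -5*((5/4)*2² - 41) = -5*((5/4)*4 - 41) = -5*(5 - 41) = -5*(-36) = 180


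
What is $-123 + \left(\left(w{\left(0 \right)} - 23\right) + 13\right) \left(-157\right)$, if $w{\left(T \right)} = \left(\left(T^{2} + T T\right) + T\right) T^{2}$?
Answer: $1447$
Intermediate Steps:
$w{\left(T \right)} = T^{2} \left(T + 2 T^{2}\right)$ ($w{\left(T \right)} = \left(\left(T^{2} + T^{2}\right) + T\right) T^{2} = \left(2 T^{2} + T\right) T^{2} = \left(T + 2 T^{2}\right) T^{2} = T^{2} \left(T + 2 T^{2}\right)$)
$-123 + \left(\left(w{\left(0 \right)} - 23\right) + 13\right) \left(-157\right) = -123 + \left(\left(0^{3} \left(1 + 2 \cdot 0\right) - 23\right) + 13\right) \left(-157\right) = -123 + \left(\left(0 \left(1 + 0\right) - 23\right) + 13\right) \left(-157\right) = -123 + \left(\left(0 \cdot 1 - 23\right) + 13\right) \left(-157\right) = -123 + \left(\left(0 - 23\right) + 13\right) \left(-157\right) = -123 + \left(-23 + 13\right) \left(-157\right) = -123 - -1570 = -123 + 1570 = 1447$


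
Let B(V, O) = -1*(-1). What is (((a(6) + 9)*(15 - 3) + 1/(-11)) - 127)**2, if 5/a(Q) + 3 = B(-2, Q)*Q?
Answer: 100/121 ≈ 0.82645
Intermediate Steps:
B(V, O) = 1
a(Q) = 5/(-3 + Q) (a(Q) = 5/(-3 + 1*Q) = 5/(-3 + Q))
(((a(6) + 9)*(15 - 3) + 1/(-11)) - 127)**2 = (((5/(-3 + 6) + 9)*(15 - 3) + 1/(-11)) - 127)**2 = (((5/3 + 9)*12 - 1/11) - 127)**2 = (((32/3)*12 - 1/11) - 127)**2 = ((128 - 1/11) - 127)**2 = (1407/11 - 127)**2 = (10/11)**2 = 100/121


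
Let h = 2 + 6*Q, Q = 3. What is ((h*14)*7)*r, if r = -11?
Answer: -21560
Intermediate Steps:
h = 20 (h = 2 + 6*3 = 2 + 18 = 20)
((h*14)*7)*r = ((20*14)*7)*(-11) = (280*7)*(-11) = 1960*(-11) = -21560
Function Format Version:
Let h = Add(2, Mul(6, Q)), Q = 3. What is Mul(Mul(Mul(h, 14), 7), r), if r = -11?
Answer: -21560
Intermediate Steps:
h = 20 (h = Add(2, Mul(6, 3)) = Add(2, 18) = 20)
Mul(Mul(Mul(h, 14), 7), r) = Mul(Mul(Mul(20, 14), 7), -11) = Mul(Mul(280, 7), -11) = Mul(1960, -11) = -21560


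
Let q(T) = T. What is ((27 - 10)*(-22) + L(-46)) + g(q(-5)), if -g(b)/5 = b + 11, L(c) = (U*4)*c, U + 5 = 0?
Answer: 516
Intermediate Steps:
U = -5 (U = -5 + 0 = -5)
L(c) = -20*c (L(c) = (-5*4)*c = -20*c)
g(b) = -55 - 5*b (g(b) = -5*(b + 11) = -5*(11 + b) = -55 - 5*b)
((27 - 10)*(-22) + L(-46)) + g(q(-5)) = ((27 - 10)*(-22) - 20*(-46)) + (-55 - 5*(-5)) = (17*(-22) + 920) + (-55 + 25) = (-374 + 920) - 30 = 546 - 30 = 516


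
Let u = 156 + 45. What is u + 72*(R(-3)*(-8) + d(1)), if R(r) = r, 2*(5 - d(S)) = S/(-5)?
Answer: 11481/5 ≈ 2296.2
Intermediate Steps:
d(S) = 5 + S/10 (d(S) = 5 - S/(2*(-5)) = 5 - S*(-1)/(2*5) = 5 - (-1)*S/10 = 5 + S/10)
u = 201
u + 72*(R(-3)*(-8) + d(1)) = 201 + 72*(-3*(-8) + (5 + (⅒)*1)) = 201 + 72*(24 + (5 + ⅒)) = 201 + 72*(24 + 51/10) = 201 + 72*(291/10) = 201 + 10476/5 = 11481/5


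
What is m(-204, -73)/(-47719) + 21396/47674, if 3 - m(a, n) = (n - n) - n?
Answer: 73166636/162496829 ≈ 0.45026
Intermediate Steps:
m(a, n) = 3 + n (m(a, n) = 3 - ((n - n) - n) = 3 - (0 - n) = 3 - (-1)*n = 3 + n)
m(-204, -73)/(-47719) + 21396/47674 = (3 - 73)/(-47719) + 21396/47674 = -70*(-1/47719) + 21396*(1/47674) = 10/6817 + 10698/23837 = 73166636/162496829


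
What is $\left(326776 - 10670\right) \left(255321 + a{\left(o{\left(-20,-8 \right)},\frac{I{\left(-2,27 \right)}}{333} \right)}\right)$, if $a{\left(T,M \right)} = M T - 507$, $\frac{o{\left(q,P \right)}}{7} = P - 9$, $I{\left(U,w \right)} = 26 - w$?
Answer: $\frac{26822599633186}{333} \approx 8.0548 \cdot 10^{10}$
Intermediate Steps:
$o{\left(q,P \right)} = -63 + 7 P$ ($o{\left(q,P \right)} = 7 \left(P - 9\right) = 7 \left(-9 + P\right) = -63 + 7 P$)
$a{\left(T,M \right)} = -507 + M T$
$\left(326776 - 10670\right) \left(255321 + a{\left(o{\left(-20,-8 \right)},\frac{I{\left(-2,27 \right)}}{333} \right)}\right) = \left(326776 - 10670\right) \left(255321 - \left(507 - \frac{26 - 27}{333} \left(-63 + 7 \left(-8\right)\right)\right)\right) = 316106 \left(255321 - \left(507 - \left(26 - 27\right) \frac{1}{333} \left(-63 - 56\right)\right)\right) = 316106 \left(255321 - \left(507 - \left(-1\right) \frac{1}{333} \left(-119\right)\right)\right) = 316106 \left(255321 - \frac{168712}{333}\right) = 316106 \cdot \frac{84853181}{333} = \frac{26822599633186}{333}$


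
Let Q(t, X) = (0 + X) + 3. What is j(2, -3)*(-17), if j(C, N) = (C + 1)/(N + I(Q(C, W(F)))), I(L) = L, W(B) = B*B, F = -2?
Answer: -51/4 ≈ -12.750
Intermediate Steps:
W(B) = B**2
Q(t, X) = 3 + X (Q(t, X) = X + 3 = 3 + X)
j(C, N) = (1 + C)/(7 + N) (j(C, N) = (C + 1)/(N + (3 + (-2)**2)) = (1 + C)/(N + (3 + 4)) = (1 + C)/(N + 7) = (1 + C)/(7 + N))
j(2, -3)*(-17) = ((1 + 2)/(7 - 3))*(-17) = (3/4)*(-17) = -51/4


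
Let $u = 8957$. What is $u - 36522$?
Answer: $-27565$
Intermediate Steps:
$u - 36522 = 8957 - 36522 = -27565$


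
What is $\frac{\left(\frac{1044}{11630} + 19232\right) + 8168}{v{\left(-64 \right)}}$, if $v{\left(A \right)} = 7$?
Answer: $\frac{22761646}{5815} \approx 3914.3$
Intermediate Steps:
$\frac{\left(\frac{1044}{11630} + 19232\right) + 8168}{v{\left(-64 \right)}} = \frac{\left(\frac{1044}{11630} + 19232\right) + 8168}{7} = \left(\left(1044 \cdot \frac{1}{11630} + 19232\right) + 8168\right) \frac{1}{7} = \left(\left(\frac{522}{5815} + 19232\right) + 8168\right) \frac{1}{7} = \left(\frac{111834602}{5815} + 8168\right) \frac{1}{7} = \frac{159331522}{5815} \cdot \frac{1}{7} = \frac{22761646}{5815}$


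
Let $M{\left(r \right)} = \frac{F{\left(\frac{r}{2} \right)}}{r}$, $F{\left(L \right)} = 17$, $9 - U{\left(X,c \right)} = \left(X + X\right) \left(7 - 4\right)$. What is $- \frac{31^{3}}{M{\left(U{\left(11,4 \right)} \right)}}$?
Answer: $\frac{1698087}{17} \approx 99888.0$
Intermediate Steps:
$U{\left(X,c \right)} = 9 - 6 X$ ($U{\left(X,c \right)} = 9 - \left(X + X\right) \left(7 - 4\right) = 9 - 2 X 3 = 9 - 6 X$)
$M{\left(r \right)} = \frac{17}{r}$
$- \frac{31^{3}}{M{\left(U{\left(11,4 \right)} \right)}} = - \frac{31^{3}}{17 \frac{1}{9 - 66}} = - \frac{29791}{17 \frac{1}{9 - 66}} = - \frac{29791}{17 \frac{1}{-57}} = - \frac{29791}{17 \left(- \frac{1}{57}\right)} = - \frac{29791}{- \frac{17}{57}} = - \frac{29791 \left(-57\right)}{17} = \left(-1\right) \left(- \frac{1698087}{17}\right) = \frac{1698087}{17}$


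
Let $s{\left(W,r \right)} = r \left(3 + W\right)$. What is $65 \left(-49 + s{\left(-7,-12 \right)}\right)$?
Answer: $-65$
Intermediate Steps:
$65 \left(-49 + s{\left(-7,-12 \right)}\right) = 65 \left(-49 - 12 \left(3 - 7\right)\right) = 65 \left(-49 - -48\right) = 65 \left(-49 + 48\right) = 65 \left(-1\right) = -65$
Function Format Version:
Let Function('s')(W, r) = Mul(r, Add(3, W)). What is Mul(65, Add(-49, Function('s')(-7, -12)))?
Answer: -65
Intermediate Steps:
Mul(65, Add(-49, Function('s')(-7, -12))) = Mul(65, Add(-49, Mul(-12, Add(3, -7)))) = Mul(65, Add(-49, Mul(-12, -4))) = Mul(65, Add(-49, 48)) = Mul(65, -1) = -65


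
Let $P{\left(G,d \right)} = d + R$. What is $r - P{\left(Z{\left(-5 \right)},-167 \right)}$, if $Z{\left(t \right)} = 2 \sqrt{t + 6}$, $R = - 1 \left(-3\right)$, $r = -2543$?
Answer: $-2379$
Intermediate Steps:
$R = 3$ ($R = \left(-1\right) \left(-3\right) = 3$)
$Z{\left(t \right)} = 2 \sqrt{6 + t}$
$P{\left(G,d \right)} = 3 + d$ ($P{\left(G,d \right)} = d + 3 = 3 + d$)
$r - P{\left(Z{\left(-5 \right)},-167 \right)} = -2543 - \left(3 - 167\right) = -2543 - -164 = -2543 + 164 = -2379$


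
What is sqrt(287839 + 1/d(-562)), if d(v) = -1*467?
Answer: 2*sqrt(15693629801)/467 ≈ 536.51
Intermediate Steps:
d(v) = -467
sqrt(287839 + 1/d(-562)) = sqrt(287839 + 1/(-467)) = sqrt(287839 - 1/467) = sqrt(134420812/467) = 2*sqrt(15693629801)/467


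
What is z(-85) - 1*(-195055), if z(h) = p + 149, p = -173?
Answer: 195031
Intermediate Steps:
z(h) = -24 (z(h) = -173 + 149 = -24)
z(-85) - 1*(-195055) = -24 - 1*(-195055) = -24 + 195055 = 195031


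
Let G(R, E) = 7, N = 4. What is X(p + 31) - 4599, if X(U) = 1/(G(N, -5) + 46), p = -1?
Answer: -243746/53 ≈ -4599.0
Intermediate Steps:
X(U) = 1/53 (X(U) = 1/(7 + 46) = 1/53)
X(p + 31) - 4599 = 1/53 - 4599 = -243746/53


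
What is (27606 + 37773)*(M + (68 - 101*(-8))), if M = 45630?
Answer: 3040515774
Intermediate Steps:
(27606 + 37773)*(M + (68 - 101*(-8))) = (27606 + 37773)*(45630 + (68 - 101*(-8))) = 65379*(45630 + (68 + 808)) = 65379*(45630 + 876) = 65379*46506 = 3040515774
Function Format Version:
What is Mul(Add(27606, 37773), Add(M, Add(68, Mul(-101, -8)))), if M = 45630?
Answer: 3040515774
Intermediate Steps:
Mul(Add(27606, 37773), Add(M, Add(68, Mul(-101, -8)))) = Mul(Add(27606, 37773), Add(45630, Add(68, Mul(-101, -8)))) = Mul(65379, Add(45630, Add(68, 808))) = Mul(65379, Add(45630, 876)) = Mul(65379, 46506) = 3040515774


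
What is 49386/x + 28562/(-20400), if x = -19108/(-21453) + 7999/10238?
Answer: 110633485548866269/3745748560200 ≈ 29536.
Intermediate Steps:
x = 367230251/219635814 (x = -19108*(-1/21453) + 7999*(1/10238) = 19108/21453 + 7999/10238 = 367230251/219635814 ≈ 1.6720)
49386/x + 28562/(-20400) = 49386/(367230251/219635814) + 28562/(-20400) = 49386*(219635814/367230251) + 28562*(-1/20400) = 10846934310204/367230251 - 14281/10200 = 110633485548866269/3745748560200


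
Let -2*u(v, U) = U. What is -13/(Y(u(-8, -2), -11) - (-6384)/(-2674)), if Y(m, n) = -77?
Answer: 2483/15163 ≈ 0.16375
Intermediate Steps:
u(v, U) = -U/2
-13/(Y(u(-8, -2), -11) - (-6384)/(-2674)) = -13/(-77 - (-6384)/(-2674)) = -13/(-77 - (-6384)*(-1)/2674) = -13/(-77 - 1*456/191) = -13/(-77 - 456/191) = -13/(-15163/191) = -191/15163*(-13) = 2483/15163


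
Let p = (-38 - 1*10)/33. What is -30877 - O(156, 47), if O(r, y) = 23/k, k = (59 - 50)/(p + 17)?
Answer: -340084/11 ≈ -30917.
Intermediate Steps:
p = -16/11 (p = (-38 - 10)*(1/33) = -48*1/33 = -16/11 ≈ -1.4545)
k = 11/19 (k = (59 - 50)/(-16/11 + 17) = 9/(171/11) = 9*(11/171) = 11/19 ≈ 0.57895)
O(r, y) = 437/11 (O(r, y) = 23/(11/19) = 23*(19/11) = 437/11)
-30877 - O(156, 47) = -30877 - 1*437/11 = -30877 - 437/11 = -340084/11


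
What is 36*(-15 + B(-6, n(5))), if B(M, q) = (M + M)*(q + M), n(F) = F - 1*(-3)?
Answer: -1404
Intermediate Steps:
n(F) = 3 + F (n(F) = F + 3 = 3 + F)
B(M, q) = 2*M*(M + q) (B(M, q) = (2*M)*(M + q) = 2*M*(M + q))
36*(-15 + B(-6, n(5))) = 36*(-15 + 2*(-6)*(-6 + (3 + 5))) = 36*(-15 + 2*(-6)*(-6 + 8)) = 36*(-15 + 2*(-6)*2) = 36*(-15 - 24) = 36*(-39) = -1404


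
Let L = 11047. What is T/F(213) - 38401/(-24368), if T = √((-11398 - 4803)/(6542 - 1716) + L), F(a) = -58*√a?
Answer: 38401/24368 - √54785621997498/59620404 ≈ 1.4517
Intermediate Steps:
T = √257209492946/4826 (T = √((-11398 - 4803)/(6542 - 1716) + 11047) = √(-16201/4826 + 11047) = √(53296621/4826) = √257209492946/4826 ≈ 105.09)
T/F(213) - 38401/(-24368) = (√257209492946/4826)/((-58*√213)) - 38401/(-24368) = (√257209492946/4826)*(-√213/12354) - 38401*(-1/24368) = -√54785621997498/59620404 + 38401/24368 = 38401/24368 - √54785621997498/59620404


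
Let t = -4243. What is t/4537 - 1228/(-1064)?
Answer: 264221/1206842 ≈ 0.21894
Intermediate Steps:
t/4537 - 1228/(-1064) = -4243/4537 - 1228/(-1064) = -4243*1/4537 - 1228*(-1/1064) = -4243/4537 + 307/266 = 264221/1206842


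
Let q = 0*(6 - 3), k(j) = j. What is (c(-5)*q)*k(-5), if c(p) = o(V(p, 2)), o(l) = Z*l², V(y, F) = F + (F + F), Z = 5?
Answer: 0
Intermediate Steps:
V(y, F) = 3*F (V(y, F) = F + 2*F = 3*F)
o(l) = 5*l²
c(p) = 180 (c(p) = 5*(3*2)² = 5*6² = 5*36 = 180)
q = 0 (q = 0*3 = 0)
(c(-5)*q)*k(-5) = (180*0)*(-5) = 0*(-5) = 0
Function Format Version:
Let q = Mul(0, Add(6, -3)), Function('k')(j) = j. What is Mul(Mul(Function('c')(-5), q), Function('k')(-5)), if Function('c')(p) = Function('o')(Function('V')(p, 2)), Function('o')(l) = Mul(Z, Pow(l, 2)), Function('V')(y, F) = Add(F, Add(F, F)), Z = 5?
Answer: 0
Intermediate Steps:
Function('V')(y, F) = Mul(3, F) (Function('V')(y, F) = Add(F, Mul(2, F)) = Mul(3, F))
Function('o')(l) = Mul(5, Pow(l, 2))
Function('c')(p) = 180 (Function('c')(p) = Mul(5, Pow(Mul(3, 2), 2)) = Mul(5, Pow(6, 2)) = Mul(5, 36) = 180)
q = 0 (q = Mul(0, 3) = 0)
Mul(Mul(Function('c')(-5), q), Function('k')(-5)) = Mul(Mul(180, 0), -5) = Mul(0, -5) = 0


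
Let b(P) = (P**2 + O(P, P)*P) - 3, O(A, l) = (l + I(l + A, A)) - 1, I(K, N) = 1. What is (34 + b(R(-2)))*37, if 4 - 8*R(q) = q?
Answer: 9509/8 ≈ 1188.6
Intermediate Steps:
O(A, l) = l (O(A, l) = (l + 1) - 1 = (1 + l) - 1 = l)
R(q) = 1/2 - q/8
b(P) = -3 + 2*P**2 (b(P) = (P**2 + P*P) - 3 = (P**2 + P**2) - 3 = 2*P**2 - 3 = -3 + 2*P**2)
(34 + b(R(-2)))*37 = (34 + (-3 + 2*(1/2 - 1/8*(-2))**2))*37 = (34 + (-3 + 2*(1/2 + 1/4)**2))*37 = (34 + (-3 + 2*(3/4)**2))*37 = (34 + (-3 + 2*(9/16)))*37 = (34 + (-3 + 9/8))*37 = (34 - 15/8)*37 = (257/8)*37 = 9509/8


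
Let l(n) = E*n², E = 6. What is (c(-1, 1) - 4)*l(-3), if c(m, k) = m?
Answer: -270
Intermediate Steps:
l(n) = 6*n²
(c(-1, 1) - 4)*l(-3) = (-1 - 4)*(6*(-3)²) = -30*9 = -5*54 = -270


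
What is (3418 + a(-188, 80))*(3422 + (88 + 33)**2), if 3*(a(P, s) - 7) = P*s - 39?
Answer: -28924884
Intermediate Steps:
a(P, s) = -6 + P*s/3 (a(P, s) = 7 + (P*s - 39)/3 = 7 + (-39 + P*s)/3 = 7 + (-13 + P*s/3) = -6 + P*s/3)
(3418 + a(-188, 80))*(3422 + (88 + 33)**2) = (3418 + (-6 + (1/3)*(-188)*80))*(3422 + (88 + 33)**2) = (3418 + (-6 - 15040/3))*(3422 + 121**2) = (3418 - 15058/3)*(3422 + 14641) = -4804/3*18063 = -28924884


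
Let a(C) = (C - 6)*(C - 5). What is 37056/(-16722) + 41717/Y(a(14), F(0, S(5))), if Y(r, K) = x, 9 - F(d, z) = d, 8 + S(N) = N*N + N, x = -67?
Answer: -116679071/186729 ≈ -624.86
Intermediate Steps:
a(C) = (-6 + C)*(-5 + C)
S(N) = -8 + N + N² (S(N) = -8 + (N*N + N) = -8 + (N² + N) = -8 + (N + N²) = -8 + N + N²)
F(d, z) = 9 - d
Y(r, K) = -67
37056/(-16722) + 41717/Y(a(14), F(0, S(5))) = 37056/(-16722) + 41717/(-67) = 37056*(-1/16722) + 41717*(-1/67) = -6176/2787 - 41717/67 = -116679071/186729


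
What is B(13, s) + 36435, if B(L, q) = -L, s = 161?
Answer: 36422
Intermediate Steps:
B(13, s) + 36435 = -1*13 + 36435 = -13 + 36435 = 36422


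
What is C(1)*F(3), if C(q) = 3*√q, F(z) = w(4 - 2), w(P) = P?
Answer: 6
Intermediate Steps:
F(z) = 2 (F(z) = 4 - 2 = 2)
C(1)*F(3) = (3*√1)*2 = (3*1)*2 = 3*2 = 6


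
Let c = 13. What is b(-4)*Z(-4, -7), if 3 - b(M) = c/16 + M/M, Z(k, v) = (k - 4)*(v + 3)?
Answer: 38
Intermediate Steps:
Z(k, v) = (-4 + k)*(3 + v)
b(M) = 19/16 (b(M) = 3 - (13/16 + M/M) = 3 - (13*(1/16) + 1) = 3 - (13/16 + 1) = 3 - 1*29/16 = 3 - 29/16 = 19/16)
b(-4)*Z(-4, -7) = 19*(-12 - 4*(-7) + 3*(-4) - 4*(-7))/16 = 19*(-12 + 28 - 12 + 28)/16 = (19/16)*32 = 38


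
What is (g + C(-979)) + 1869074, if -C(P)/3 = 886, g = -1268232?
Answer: 598184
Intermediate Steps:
C(P) = -2658 (C(P) = -3*886 = -2658)
(g + C(-979)) + 1869074 = (-1268232 - 2658) + 1869074 = -1270890 + 1869074 = 598184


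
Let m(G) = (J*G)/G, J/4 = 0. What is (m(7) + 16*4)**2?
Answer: 4096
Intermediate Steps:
J = 0 (J = 4*0 = 0)
m(G) = 0 (m(G) = (0*G)/G = 0/G = 0)
(m(7) + 16*4)**2 = (0 + 16*4)**2 = (0 + 64)**2 = 64**2 = 4096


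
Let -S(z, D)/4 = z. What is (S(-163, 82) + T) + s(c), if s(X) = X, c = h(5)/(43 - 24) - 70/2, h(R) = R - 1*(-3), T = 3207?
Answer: 72664/19 ≈ 3824.4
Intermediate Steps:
S(z, D) = -4*z
h(R) = 3 + R (h(R) = R + 3 = 3 + R)
c = -657/19 (c = (3 + 5)/(43 - 24) - 70/2 = 8/19 - 70*½ = 8*(1/19) - 35 = 8/19 - 35 = -657/19 ≈ -34.579)
(S(-163, 82) + T) + s(c) = (-4*(-163) + 3207) - 657/19 = (652 + 3207) - 657/19 = 3859 - 657/19 = 72664/19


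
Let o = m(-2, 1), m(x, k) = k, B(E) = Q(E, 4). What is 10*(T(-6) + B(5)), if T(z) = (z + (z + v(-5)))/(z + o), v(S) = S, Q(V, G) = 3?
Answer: 64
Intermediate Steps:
B(E) = 3
o = 1
T(z) = (-5 + 2*z)/(1 + z) (T(z) = (z + (z - 5))/(z + 1) = (z + (-5 + z))/(1 + z) = (-5 + 2*z)/(1 + z))
10*(T(-6) + B(5)) = 10*((-5 + 2*(-6))/(1 - 6) + 3) = 10*((-5 - 12)/(-5) + 3) = 10*(-1/5*(-17) + 3) = 10*(17/5 + 3) = 10*(32/5) = 64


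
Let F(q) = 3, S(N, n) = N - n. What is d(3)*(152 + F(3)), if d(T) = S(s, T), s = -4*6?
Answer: -4185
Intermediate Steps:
s = -24
d(T) = -24 - T
d(3)*(152 + F(3)) = (-24 - 1*3)*(152 + 3) = (-24 - 3)*155 = -27*155 = -4185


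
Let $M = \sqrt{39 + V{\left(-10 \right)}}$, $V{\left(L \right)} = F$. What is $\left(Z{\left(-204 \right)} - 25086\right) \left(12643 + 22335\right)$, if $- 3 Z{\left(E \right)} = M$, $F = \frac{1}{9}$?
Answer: $-877458108 - \frac{139912 \sqrt{22}}{9} \approx -8.7753 \cdot 10^{8}$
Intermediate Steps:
$F = \frac{1}{9} \approx 0.11111$
$V{\left(L \right)} = \frac{1}{9}$
$M = \frac{4 \sqrt{22}}{3}$ ($M = \sqrt{39 + \frac{1}{9}} = \sqrt{\frac{352}{9}} = \frac{4 \sqrt{22}}{3} \approx 6.2539$)
$Z{\left(E \right)} = - \frac{4 \sqrt{22}}{9}$ ($Z{\left(E \right)} = - \frac{\frac{4}{3} \sqrt{22}}{3} = - \frac{4 \sqrt{22}}{9}$)
$\left(Z{\left(-204 \right)} - 25086\right) \left(12643 + 22335\right) = \left(- \frac{4 \sqrt{22}}{9} - 25086\right) \left(12643 + 22335\right) = \left(- \frac{4 \sqrt{22}}{9} - 25086\right) 34978 = \left(-25086 - \frac{4 \sqrt{22}}{9}\right) 34978 = -877458108 - \frac{139912 \sqrt{22}}{9}$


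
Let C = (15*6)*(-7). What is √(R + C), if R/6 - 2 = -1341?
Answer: 38*I*√6 ≈ 93.081*I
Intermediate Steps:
C = -630 (C = 90*(-7) = -630)
R = -8034 (R = 12 + 6*(-1341) = 12 - 8046 = -8034)
√(R + C) = √(-8034 - 630) = √(-8664) = 38*I*√6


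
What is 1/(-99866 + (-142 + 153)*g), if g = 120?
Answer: -1/98546 ≈ -1.0148e-5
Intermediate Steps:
1/(-99866 + (-142 + 153)*g) = 1/(-99866 + (-142 + 153)*120) = 1/(-99866 + 11*120) = 1/(-99866 + 1320) = 1/(-98546) = -1/98546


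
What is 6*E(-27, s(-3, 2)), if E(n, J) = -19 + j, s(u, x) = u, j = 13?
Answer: -36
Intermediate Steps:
E(n, J) = -6 (E(n, J) = -19 + 13 = -6)
6*E(-27, s(-3, 2)) = 6*(-6) = -36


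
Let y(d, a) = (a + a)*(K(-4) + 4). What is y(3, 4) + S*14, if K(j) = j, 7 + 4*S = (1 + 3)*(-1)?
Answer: -77/2 ≈ -38.500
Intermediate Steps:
S = -11/4 (S = -7/4 + ((1 + 3)*(-1))/4 = -7/4 + (4*(-1))/4 = -7/4 + (¼)*(-4) = -7/4 - 1 = -11/4 ≈ -2.7500)
y(d, a) = 0 (y(d, a) = (a + a)*(-4 + 4) = (2*a)*0 = 0)
y(3, 4) + S*14 = 0 - 11/4*14 = 0 - 77/2 = -77/2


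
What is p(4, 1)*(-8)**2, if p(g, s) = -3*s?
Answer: -192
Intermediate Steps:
p(4, 1)*(-8)**2 = -3*1*(-8)**2 = -3*64 = -192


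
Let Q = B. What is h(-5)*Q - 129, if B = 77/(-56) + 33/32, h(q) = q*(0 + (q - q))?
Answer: -129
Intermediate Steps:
h(q) = 0 (h(q) = q*(0 + 0) = q*0 = 0)
B = -11/32 (B = 77*(-1/56) + 33*(1/32) = -11/8 + 33/32 = -11/32 ≈ -0.34375)
Q = -11/32 ≈ -0.34375
h(-5)*Q - 129 = 0*(-11/32) - 129 = 0 - 129 = -129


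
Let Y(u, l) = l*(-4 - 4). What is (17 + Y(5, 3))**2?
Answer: 49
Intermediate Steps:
Y(u, l) = -8*l (Y(u, l) = l*(-8) = -8*l)
(17 + Y(5, 3))**2 = (17 - 8*3)**2 = (17 - 24)**2 = (-7)**2 = 49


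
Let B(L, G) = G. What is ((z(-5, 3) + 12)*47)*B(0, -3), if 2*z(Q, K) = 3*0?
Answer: -1692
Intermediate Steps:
z(Q, K) = 0 (z(Q, K) = (3*0)/2 = (½)*0 = 0)
((z(-5, 3) + 12)*47)*B(0, -3) = ((0 + 12)*47)*(-3) = (12*47)*(-3) = 564*(-3) = -1692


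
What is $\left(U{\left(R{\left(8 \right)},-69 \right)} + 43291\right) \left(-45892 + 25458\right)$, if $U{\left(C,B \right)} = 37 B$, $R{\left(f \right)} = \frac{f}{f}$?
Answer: $-832440292$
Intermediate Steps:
$R{\left(f \right)} = 1$
$\left(U{\left(R{\left(8 \right)},-69 \right)} + 43291\right) \left(-45892 + 25458\right) = \left(37 \left(-69\right) + 43291\right) \left(-45892 + 25458\right) = \left(-2553 + 43291\right) \left(-20434\right) = 40738 \left(-20434\right) = -832440292$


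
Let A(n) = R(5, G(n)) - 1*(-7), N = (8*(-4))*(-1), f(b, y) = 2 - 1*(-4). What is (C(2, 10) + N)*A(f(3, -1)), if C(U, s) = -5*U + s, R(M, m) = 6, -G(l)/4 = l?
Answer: 416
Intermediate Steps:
f(b, y) = 6 (f(b, y) = 2 + 4 = 6)
G(l) = -4*l
N = 32 (N = -32*(-1) = 32)
C(U, s) = s - 5*U
A(n) = 13 (A(n) = 6 - 1*(-7) = 6 + 7 = 13)
(C(2, 10) + N)*A(f(3, -1)) = ((10 - 5*2) + 32)*13 = ((10 - 10) + 32)*13 = (0 + 32)*13 = 32*13 = 416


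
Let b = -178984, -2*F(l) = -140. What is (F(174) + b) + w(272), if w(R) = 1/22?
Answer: -3936107/22 ≈ -1.7891e+5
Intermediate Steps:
w(R) = 1/22
F(l) = 70 (F(l) = -½*(-140) = 70)
(F(174) + b) + w(272) = (70 - 178984) + 1/22 = -178914 + 1/22 = -3936107/22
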